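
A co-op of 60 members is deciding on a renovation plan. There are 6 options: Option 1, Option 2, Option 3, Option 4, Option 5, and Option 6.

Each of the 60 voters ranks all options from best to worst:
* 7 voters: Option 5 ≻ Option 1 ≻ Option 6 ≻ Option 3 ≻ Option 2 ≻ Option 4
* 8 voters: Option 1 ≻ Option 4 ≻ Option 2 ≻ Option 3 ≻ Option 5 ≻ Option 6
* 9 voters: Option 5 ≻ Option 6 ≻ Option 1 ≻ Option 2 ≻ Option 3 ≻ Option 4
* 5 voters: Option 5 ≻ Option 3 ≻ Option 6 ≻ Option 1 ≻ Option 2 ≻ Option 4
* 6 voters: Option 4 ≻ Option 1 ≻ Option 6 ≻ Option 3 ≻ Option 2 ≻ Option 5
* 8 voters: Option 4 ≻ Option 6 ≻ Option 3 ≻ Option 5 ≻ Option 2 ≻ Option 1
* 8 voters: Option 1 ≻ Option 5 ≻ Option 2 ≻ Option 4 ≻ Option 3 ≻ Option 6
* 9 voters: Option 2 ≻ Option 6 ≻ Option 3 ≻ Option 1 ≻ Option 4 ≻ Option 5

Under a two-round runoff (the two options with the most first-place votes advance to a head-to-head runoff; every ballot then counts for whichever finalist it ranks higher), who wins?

Round 1 first-place votes: Option 1 16, Option 2 9, Option 3 0, Option 4 14, Option 5 21, Option 6 0. Option 5 and Option 1 advance.
Runoff: Option 5 is ranked above Option 1 on 29 ballots, Option 1 above Option 5 on 31.

Option 1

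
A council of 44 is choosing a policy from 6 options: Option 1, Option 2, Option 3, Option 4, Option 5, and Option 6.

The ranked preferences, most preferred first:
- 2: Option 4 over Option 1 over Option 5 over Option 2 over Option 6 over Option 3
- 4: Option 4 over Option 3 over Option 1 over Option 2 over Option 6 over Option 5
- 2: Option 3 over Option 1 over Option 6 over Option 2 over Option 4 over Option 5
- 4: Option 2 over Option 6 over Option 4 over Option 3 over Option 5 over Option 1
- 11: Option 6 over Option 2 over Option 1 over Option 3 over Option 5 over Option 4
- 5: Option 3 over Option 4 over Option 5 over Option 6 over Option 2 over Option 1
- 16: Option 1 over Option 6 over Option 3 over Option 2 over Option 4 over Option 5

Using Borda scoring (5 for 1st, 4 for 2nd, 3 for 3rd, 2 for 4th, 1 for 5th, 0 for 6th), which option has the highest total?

Option 6

Option 1: 2×4 + 4×3 + 2×4 + 4×0 + 11×3 + 5×0 + 16×5 = 141
Option 2: 2×2 + 4×2 + 2×2 + 4×5 + 11×4 + 5×1 + 16×2 = 117
Option 3: 2×0 + 4×4 + 2×5 + 4×2 + 11×2 + 5×5 + 16×3 = 129
Option 4: 2×5 + 4×5 + 2×1 + 4×3 + 11×0 + 5×4 + 16×1 = 80
Option 5: 2×3 + 4×0 + 2×0 + 4×1 + 11×1 + 5×3 + 16×0 = 36
Option 6: 2×1 + 4×1 + 2×3 + 4×4 + 11×5 + 5×2 + 16×4 = 157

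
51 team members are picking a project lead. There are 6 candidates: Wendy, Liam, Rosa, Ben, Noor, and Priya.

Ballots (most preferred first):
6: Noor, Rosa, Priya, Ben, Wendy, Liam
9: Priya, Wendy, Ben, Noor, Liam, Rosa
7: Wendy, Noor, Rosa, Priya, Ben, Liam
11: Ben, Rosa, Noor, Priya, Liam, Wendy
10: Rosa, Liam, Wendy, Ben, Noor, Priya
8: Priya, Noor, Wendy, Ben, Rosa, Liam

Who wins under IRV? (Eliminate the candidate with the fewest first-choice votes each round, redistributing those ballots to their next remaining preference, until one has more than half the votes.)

Round 1: Wendy 7, Liam 0, Rosa 10, Ben 11, Noor 6, Priya 17. Liam eliminated.
Round 2: Wendy 7, Rosa 10, Ben 11, Noor 6, Priya 17. Noor eliminated.
Round 3: Wendy 7, Rosa 16, Ben 11, Priya 17. Wendy eliminated.
Round 4: Rosa 23, Ben 11, Priya 17. Ben eliminated.
Round 5: Rosa 34, Priya 17. Rosa has a majority (≥26).

Rosa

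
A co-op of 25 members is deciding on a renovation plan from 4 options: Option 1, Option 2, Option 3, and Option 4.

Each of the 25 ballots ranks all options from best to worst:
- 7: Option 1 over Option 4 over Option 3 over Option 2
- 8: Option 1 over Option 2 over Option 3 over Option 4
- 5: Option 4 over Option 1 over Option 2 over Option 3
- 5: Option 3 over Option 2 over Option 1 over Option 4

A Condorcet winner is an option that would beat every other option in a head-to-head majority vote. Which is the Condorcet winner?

Option 1 vs Option 2: 20–5
Option 1 vs Option 3: 20–5
Option 1 vs Option 4: 20–5
Option 1 beats every other option.

Option 1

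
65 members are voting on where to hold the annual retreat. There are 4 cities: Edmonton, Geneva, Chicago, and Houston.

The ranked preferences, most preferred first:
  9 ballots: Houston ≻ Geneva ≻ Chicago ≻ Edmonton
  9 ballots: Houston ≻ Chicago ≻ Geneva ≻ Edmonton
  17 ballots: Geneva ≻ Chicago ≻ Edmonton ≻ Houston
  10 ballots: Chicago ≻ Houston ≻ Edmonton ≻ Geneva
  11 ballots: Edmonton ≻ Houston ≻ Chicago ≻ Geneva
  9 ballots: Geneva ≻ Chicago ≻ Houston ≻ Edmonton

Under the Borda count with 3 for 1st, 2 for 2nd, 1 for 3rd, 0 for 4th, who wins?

Edmonton: 9×0 + 9×0 + 17×1 + 10×1 + 11×3 + 9×0 = 60
Geneva: 9×2 + 9×1 + 17×3 + 10×0 + 11×0 + 9×3 = 105
Chicago: 9×1 + 9×2 + 17×2 + 10×3 + 11×1 + 9×2 = 120
Houston: 9×3 + 9×3 + 17×0 + 10×2 + 11×2 + 9×1 = 105

Chicago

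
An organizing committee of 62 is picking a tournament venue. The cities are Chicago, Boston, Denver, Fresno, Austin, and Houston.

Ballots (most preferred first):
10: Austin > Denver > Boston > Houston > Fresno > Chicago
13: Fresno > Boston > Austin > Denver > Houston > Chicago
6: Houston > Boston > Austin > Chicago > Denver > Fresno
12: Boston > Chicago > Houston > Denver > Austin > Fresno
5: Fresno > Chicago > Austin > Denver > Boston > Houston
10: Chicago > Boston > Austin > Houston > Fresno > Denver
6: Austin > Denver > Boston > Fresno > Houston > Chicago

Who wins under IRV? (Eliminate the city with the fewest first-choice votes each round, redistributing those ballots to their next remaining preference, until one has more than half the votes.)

Round 1: Chicago 10, Boston 12, Denver 0, Fresno 18, Austin 16, Houston 6. Denver eliminated.
Round 2: Chicago 10, Boston 12, Fresno 18, Austin 16, Houston 6. Houston eliminated.
Round 3: Chicago 10, Boston 18, Fresno 18, Austin 16. Chicago eliminated.
Round 4: Boston 28, Fresno 18, Austin 16. Austin eliminated.
Round 5: Boston 44, Fresno 18. Boston has a majority (≥32).

Boston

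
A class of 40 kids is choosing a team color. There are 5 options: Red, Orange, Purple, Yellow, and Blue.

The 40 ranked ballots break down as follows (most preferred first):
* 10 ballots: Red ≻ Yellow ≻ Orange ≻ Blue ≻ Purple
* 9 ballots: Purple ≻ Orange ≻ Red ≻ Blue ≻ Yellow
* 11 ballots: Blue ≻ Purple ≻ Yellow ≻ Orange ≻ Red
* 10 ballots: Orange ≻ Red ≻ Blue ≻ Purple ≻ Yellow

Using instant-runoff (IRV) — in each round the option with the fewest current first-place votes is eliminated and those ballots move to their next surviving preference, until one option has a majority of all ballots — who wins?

Round 1: Red 10, Orange 10, Purple 9, Yellow 0, Blue 11. Yellow eliminated.
Round 2: Red 10, Orange 10, Purple 9, Blue 11. Purple eliminated.
Round 3: Red 10, Orange 19, Blue 11. Red eliminated.
Round 4: Orange 29, Blue 11. Orange has a majority (≥21).

Orange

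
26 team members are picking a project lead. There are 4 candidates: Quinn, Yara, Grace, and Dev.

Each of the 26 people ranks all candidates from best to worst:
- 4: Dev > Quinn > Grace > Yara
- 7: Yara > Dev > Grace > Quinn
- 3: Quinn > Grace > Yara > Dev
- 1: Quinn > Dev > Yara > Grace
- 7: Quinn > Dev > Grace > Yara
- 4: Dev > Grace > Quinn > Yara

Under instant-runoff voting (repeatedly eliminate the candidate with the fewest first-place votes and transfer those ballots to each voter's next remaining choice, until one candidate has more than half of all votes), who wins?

Dev

Round 1: Quinn 11, Yara 7, Grace 0, Dev 8. Grace eliminated.
Round 2: Quinn 11, Yara 7, Dev 8. Yara eliminated.
Round 3: Quinn 11, Dev 15. Dev has a majority (≥14).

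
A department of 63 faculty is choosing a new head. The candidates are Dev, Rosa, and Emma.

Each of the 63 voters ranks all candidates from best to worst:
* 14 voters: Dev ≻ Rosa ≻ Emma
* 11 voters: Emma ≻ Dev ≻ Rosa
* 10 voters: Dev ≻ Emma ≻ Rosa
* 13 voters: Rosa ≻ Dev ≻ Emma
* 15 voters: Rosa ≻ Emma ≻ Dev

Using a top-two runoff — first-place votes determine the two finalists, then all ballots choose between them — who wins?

Round 1 first-place votes: Dev 24, Rosa 28, Emma 11. Rosa and Dev advance.
Runoff: Rosa is ranked above Dev on 28 ballots, Dev above Rosa on 35.

Dev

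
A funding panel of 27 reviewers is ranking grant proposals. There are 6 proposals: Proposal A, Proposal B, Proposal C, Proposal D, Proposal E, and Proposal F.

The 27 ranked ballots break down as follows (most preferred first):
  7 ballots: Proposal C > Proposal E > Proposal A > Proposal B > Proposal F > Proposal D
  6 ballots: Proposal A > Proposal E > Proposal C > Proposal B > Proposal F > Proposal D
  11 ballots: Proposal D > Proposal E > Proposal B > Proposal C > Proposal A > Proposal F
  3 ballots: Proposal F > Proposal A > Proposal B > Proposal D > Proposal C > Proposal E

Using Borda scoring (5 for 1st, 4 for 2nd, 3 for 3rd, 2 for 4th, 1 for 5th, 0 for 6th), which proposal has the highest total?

Proposal A: 7×3 + 6×5 + 11×1 + 3×4 = 74
Proposal B: 7×2 + 6×2 + 11×3 + 3×3 = 68
Proposal C: 7×5 + 6×3 + 11×2 + 3×1 = 78
Proposal D: 7×0 + 6×0 + 11×5 + 3×2 = 61
Proposal E: 7×4 + 6×4 + 11×4 + 3×0 = 96
Proposal F: 7×1 + 6×1 + 11×0 + 3×5 = 28

Proposal E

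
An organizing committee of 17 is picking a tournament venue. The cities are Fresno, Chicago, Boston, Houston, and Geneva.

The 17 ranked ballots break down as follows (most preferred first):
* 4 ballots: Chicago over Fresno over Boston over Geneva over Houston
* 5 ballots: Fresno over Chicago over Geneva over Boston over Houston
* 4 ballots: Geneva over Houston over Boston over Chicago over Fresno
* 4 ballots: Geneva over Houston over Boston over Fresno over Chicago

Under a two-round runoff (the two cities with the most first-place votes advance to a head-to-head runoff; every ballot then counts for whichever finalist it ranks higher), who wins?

Round 1 first-place votes: Fresno 5, Chicago 4, Boston 0, Houston 0, Geneva 8. Geneva and Fresno advance.
Runoff: Geneva is ranked above Fresno on 8 ballots, Fresno above Geneva on 9.

Fresno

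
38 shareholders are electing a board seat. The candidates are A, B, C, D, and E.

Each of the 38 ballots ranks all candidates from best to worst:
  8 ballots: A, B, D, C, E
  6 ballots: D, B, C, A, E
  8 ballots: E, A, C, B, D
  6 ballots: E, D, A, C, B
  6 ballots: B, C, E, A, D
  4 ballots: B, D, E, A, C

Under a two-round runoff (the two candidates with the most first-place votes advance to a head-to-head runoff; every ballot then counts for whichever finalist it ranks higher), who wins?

Round 1 first-place votes: A 8, B 10, C 0, D 6, E 14. E and B advance.
Runoff: E is ranked above B on 14 ballots, B above E on 24.

B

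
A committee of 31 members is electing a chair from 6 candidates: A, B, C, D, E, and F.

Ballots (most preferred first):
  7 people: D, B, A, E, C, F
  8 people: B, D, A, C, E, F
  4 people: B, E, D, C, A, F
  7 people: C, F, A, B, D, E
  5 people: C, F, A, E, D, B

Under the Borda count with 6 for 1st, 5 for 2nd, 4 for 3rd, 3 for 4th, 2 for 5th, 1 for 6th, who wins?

A: 7×4 + 8×4 + 4×2 + 7×4 + 5×4 = 116
B: 7×5 + 8×6 + 4×6 + 7×3 + 5×1 = 133
C: 7×2 + 8×3 + 4×3 + 7×6 + 5×6 = 122
D: 7×6 + 8×5 + 4×4 + 7×2 + 5×2 = 122
E: 7×3 + 8×2 + 4×5 + 7×1 + 5×3 = 79
F: 7×1 + 8×1 + 4×1 + 7×5 + 5×5 = 79

B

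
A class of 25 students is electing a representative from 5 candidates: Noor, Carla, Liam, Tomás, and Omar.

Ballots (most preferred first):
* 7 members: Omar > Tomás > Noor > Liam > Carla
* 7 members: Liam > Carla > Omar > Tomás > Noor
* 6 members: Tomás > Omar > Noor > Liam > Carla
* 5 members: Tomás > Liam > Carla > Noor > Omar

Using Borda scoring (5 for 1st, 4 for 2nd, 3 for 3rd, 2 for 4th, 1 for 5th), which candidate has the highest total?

Noor: 7×3 + 7×1 + 6×3 + 5×2 = 56
Carla: 7×1 + 7×4 + 6×1 + 5×3 = 56
Liam: 7×2 + 7×5 + 6×2 + 5×4 = 81
Tomás: 7×4 + 7×2 + 6×5 + 5×5 = 97
Omar: 7×5 + 7×3 + 6×4 + 5×1 = 85

Tomás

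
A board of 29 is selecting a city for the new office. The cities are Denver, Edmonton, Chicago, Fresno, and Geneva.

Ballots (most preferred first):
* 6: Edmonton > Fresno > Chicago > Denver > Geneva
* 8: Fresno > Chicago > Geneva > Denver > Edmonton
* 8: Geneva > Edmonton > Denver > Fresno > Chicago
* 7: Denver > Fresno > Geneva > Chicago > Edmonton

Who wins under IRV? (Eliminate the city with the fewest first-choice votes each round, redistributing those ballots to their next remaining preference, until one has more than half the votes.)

Fresno

Round 1: Denver 7, Edmonton 6, Chicago 0, Fresno 8, Geneva 8. Chicago eliminated.
Round 2: Denver 7, Edmonton 6, Fresno 8, Geneva 8. Edmonton eliminated.
Round 3: Denver 7, Fresno 14, Geneva 8. Denver eliminated.
Round 4: Fresno 21, Geneva 8. Fresno has a majority (≥15).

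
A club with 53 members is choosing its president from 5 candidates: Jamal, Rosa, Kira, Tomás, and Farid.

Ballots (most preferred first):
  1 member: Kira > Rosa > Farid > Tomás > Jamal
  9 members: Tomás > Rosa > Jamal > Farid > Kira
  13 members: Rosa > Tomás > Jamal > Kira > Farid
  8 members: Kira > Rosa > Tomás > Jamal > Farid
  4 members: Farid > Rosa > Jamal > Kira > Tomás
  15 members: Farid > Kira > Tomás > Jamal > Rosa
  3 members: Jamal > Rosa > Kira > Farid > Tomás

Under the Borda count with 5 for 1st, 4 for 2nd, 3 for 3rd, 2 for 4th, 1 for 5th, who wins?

Rosa

Jamal: 1×1 + 9×3 + 13×3 + 8×2 + 4×3 + 15×2 + 3×5 = 140
Rosa: 1×4 + 9×4 + 13×5 + 8×4 + 4×4 + 15×1 + 3×4 = 180
Kira: 1×5 + 9×1 + 13×2 + 8×5 + 4×2 + 15×4 + 3×3 = 157
Tomás: 1×2 + 9×5 + 13×4 + 8×3 + 4×1 + 15×3 + 3×1 = 175
Farid: 1×3 + 9×2 + 13×1 + 8×1 + 4×5 + 15×5 + 3×2 = 143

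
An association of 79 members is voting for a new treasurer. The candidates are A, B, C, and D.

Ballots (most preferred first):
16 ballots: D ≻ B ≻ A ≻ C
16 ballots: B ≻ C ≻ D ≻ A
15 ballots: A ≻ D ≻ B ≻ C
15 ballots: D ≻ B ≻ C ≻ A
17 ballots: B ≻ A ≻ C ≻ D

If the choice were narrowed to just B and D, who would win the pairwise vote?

B is ranked above D on 33 ballots; D above B on 46.

D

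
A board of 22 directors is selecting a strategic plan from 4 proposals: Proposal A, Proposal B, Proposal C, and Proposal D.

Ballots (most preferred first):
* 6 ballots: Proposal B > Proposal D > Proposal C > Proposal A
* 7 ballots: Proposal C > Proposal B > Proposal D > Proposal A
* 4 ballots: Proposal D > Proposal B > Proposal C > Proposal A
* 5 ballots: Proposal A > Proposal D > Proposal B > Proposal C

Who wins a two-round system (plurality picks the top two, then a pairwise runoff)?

Proposal B

Round 1 first-place votes: Proposal A 5, Proposal B 6, Proposal C 7, Proposal D 4. Proposal C and Proposal B advance.
Runoff: Proposal C is ranked above Proposal B on 7 ballots, Proposal B above Proposal C on 15.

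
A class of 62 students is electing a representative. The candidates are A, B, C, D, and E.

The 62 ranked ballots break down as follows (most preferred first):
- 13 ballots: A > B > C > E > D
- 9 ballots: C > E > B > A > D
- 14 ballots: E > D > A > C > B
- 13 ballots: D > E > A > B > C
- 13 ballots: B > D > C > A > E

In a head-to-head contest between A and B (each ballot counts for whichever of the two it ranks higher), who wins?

A

A is ranked above B on 40 ballots; B above A on 22.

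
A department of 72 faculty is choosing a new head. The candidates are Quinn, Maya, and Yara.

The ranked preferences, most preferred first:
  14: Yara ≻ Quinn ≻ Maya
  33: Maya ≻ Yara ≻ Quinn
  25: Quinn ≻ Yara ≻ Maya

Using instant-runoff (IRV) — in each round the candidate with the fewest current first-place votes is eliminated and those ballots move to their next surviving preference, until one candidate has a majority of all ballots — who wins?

Round 1: Quinn 25, Maya 33, Yara 14. Yara eliminated.
Round 2: Quinn 39, Maya 33. Quinn has a majority (≥37).

Quinn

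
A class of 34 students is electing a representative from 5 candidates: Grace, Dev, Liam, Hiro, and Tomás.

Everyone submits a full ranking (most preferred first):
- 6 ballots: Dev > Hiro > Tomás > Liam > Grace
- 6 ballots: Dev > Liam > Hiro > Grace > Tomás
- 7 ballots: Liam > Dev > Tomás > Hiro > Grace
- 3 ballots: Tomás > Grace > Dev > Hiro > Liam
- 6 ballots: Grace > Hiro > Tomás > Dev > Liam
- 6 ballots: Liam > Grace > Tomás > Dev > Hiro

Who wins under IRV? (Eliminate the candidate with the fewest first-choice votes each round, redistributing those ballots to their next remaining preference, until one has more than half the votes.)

Round 1: Grace 6, Dev 12, Liam 13, Hiro 0, Tomás 3. Hiro eliminated.
Round 2: Grace 6, Dev 12, Liam 13, Tomás 3. Tomás eliminated.
Round 3: Grace 9, Dev 12, Liam 13. Grace eliminated.
Round 4: Dev 21, Liam 13. Dev has a majority (≥18).

Dev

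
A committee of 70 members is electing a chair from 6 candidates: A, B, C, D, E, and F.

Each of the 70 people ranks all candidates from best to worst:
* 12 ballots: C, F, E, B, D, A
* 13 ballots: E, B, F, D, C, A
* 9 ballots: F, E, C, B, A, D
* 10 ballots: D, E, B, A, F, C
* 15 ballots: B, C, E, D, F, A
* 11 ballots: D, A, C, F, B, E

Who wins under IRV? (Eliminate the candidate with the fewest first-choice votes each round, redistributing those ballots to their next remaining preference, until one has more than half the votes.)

Round 1: A 0, B 15, C 12, D 21, E 13, F 9. A eliminated.
Round 2: B 15, C 12, D 21, E 13, F 9. F eliminated.
Round 3: B 15, C 12, D 21, E 22. C eliminated.
Round 4: B 15, D 21, E 34. B eliminated.
Round 5: D 21, E 49. E has a majority (≥36).

E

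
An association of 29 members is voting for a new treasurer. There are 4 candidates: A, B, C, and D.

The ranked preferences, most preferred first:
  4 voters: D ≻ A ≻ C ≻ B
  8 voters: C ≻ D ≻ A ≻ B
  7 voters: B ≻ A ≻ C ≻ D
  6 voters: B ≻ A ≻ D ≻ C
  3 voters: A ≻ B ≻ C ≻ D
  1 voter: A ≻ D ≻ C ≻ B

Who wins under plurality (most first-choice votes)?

B

First-place votes: A 4, B 13, C 8, D 4.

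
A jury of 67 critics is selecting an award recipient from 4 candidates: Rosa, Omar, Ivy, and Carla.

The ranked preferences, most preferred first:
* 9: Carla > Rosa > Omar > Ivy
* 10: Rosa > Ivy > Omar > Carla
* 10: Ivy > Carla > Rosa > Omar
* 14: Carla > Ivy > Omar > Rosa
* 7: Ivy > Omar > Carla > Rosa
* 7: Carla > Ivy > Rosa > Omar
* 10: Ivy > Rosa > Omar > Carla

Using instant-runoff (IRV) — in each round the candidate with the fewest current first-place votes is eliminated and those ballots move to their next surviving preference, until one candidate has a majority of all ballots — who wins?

Round 1: Rosa 10, Omar 0, Ivy 27, Carla 30. Omar eliminated.
Round 2: Rosa 10, Ivy 27, Carla 30. Rosa eliminated.
Round 3: Ivy 37, Carla 30. Ivy has a majority (≥34).

Ivy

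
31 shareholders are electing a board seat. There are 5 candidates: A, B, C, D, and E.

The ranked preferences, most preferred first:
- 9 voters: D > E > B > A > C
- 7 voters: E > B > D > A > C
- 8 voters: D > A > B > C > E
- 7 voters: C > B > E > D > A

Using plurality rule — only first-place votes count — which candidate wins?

D

First-place votes: A 0, B 0, C 7, D 17, E 7.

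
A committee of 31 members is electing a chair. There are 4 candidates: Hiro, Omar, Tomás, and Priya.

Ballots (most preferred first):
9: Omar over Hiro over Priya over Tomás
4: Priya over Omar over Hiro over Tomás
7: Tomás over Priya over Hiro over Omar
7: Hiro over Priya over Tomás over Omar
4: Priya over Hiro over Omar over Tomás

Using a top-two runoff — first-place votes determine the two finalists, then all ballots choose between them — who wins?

Priya

Round 1 first-place votes: Hiro 7, Omar 9, Tomás 7, Priya 8. Omar and Priya advance.
Runoff: Omar is ranked above Priya on 9 ballots, Priya above Omar on 22.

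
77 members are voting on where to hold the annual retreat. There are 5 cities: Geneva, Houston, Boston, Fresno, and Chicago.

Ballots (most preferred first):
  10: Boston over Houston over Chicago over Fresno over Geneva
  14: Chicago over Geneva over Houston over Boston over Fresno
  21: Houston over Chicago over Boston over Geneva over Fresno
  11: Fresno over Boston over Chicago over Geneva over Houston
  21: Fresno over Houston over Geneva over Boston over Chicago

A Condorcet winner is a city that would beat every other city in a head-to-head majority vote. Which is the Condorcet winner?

Houston

Houston vs Geneva: 52–25
Houston vs Boston: 56–21
Houston vs Fresno: 45–32
Houston vs Chicago: 52–25
Houston beats every other city.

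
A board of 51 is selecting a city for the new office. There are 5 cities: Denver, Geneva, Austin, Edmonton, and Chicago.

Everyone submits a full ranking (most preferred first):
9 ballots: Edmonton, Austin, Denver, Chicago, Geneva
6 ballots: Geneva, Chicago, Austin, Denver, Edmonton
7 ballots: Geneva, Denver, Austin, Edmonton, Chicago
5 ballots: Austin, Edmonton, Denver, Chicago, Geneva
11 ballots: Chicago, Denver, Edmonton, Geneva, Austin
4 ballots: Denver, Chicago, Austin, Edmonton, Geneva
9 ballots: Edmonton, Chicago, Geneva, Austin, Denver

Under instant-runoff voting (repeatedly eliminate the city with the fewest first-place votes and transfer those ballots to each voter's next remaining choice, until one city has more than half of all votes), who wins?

Edmonton

Round 1: Denver 4, Geneva 13, Austin 5, Edmonton 18, Chicago 11. Denver eliminated.
Round 2: Geneva 13, Austin 5, Edmonton 18, Chicago 15. Austin eliminated.
Round 3: Geneva 13, Edmonton 23, Chicago 15. Geneva eliminated.
Round 4: Edmonton 30, Chicago 21. Edmonton has a majority (≥26).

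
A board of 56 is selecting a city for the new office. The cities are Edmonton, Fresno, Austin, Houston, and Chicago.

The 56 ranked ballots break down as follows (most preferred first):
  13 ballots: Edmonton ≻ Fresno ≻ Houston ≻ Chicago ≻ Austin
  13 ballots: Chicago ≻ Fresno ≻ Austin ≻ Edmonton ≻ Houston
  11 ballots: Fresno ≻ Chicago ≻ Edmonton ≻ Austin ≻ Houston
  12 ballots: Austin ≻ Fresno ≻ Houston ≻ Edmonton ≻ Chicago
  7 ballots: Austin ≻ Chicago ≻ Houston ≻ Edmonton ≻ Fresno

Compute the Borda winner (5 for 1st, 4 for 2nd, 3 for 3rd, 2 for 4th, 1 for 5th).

Edmonton: 13×5 + 13×2 + 11×3 + 12×2 + 7×2 = 162
Fresno: 13×4 + 13×4 + 11×5 + 12×4 + 7×1 = 214
Austin: 13×1 + 13×3 + 11×2 + 12×5 + 7×5 = 169
Houston: 13×3 + 13×1 + 11×1 + 12×3 + 7×3 = 120
Chicago: 13×2 + 13×5 + 11×4 + 12×1 + 7×4 = 175

Fresno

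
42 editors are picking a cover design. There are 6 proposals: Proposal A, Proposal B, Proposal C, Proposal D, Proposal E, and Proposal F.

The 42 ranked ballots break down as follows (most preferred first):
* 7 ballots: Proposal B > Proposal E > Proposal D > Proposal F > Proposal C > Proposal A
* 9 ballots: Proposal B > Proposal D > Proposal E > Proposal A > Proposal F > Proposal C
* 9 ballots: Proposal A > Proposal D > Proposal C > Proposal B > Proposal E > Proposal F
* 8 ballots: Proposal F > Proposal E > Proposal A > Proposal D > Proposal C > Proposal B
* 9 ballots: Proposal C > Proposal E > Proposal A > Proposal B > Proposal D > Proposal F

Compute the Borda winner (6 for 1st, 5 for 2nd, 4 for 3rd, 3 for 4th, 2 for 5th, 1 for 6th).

Proposal E

Proposal A: 7×1 + 9×3 + 9×6 + 8×4 + 9×4 = 156
Proposal B: 7×6 + 9×6 + 9×3 + 8×1 + 9×3 = 158
Proposal C: 7×2 + 9×1 + 9×4 + 8×2 + 9×6 = 129
Proposal D: 7×4 + 9×5 + 9×5 + 8×3 + 9×2 = 160
Proposal E: 7×5 + 9×4 + 9×2 + 8×5 + 9×5 = 174
Proposal F: 7×3 + 9×2 + 9×1 + 8×6 + 9×1 = 105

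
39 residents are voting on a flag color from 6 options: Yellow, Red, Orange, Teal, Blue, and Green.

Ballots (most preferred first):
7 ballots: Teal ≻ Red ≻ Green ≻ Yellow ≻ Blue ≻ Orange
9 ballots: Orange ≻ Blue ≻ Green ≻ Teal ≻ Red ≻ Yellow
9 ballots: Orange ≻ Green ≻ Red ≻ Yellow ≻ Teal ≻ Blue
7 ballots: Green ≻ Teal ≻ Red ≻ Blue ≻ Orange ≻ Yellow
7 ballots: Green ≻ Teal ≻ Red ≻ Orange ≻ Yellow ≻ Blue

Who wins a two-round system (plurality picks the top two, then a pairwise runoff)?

Green

Round 1 first-place votes: Yellow 0, Red 0, Orange 18, Teal 7, Blue 0, Green 14. Orange and Green advance.
Runoff: Orange is ranked above Green on 18 ballots, Green above Orange on 21.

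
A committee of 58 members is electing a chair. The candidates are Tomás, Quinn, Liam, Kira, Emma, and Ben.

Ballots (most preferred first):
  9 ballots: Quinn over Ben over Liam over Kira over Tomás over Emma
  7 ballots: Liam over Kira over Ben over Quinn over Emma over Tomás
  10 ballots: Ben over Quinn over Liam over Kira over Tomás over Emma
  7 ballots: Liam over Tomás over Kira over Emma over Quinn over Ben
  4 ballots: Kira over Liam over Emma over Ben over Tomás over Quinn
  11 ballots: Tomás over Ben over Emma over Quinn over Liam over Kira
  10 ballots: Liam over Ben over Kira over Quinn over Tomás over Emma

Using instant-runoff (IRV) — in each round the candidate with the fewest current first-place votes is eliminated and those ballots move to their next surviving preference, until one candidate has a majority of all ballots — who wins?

Round 1: Tomás 11, Quinn 9, Liam 24, Kira 4, Emma 0, Ben 10. Emma eliminated.
Round 2: Tomás 11, Quinn 9, Liam 24, Kira 4, Ben 10. Kira eliminated.
Round 3: Tomás 11, Quinn 9, Liam 28, Ben 10. Quinn eliminated.
Round 4: Tomás 11, Liam 28, Ben 19. Tomás eliminated.
Round 5: Liam 28, Ben 30. Ben has a majority (≥30).

Ben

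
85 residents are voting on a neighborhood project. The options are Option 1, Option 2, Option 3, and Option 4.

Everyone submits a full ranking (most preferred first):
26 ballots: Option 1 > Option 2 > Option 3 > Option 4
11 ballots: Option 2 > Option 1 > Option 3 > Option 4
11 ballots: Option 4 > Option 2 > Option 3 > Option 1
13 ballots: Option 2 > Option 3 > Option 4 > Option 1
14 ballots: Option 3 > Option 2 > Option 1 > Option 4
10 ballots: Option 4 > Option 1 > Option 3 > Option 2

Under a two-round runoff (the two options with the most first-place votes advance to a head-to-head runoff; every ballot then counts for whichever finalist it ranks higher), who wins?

Round 1 first-place votes: Option 1 26, Option 2 24, Option 3 14, Option 4 21. Option 1 and Option 2 advance.
Runoff: Option 1 is ranked above Option 2 on 36 ballots, Option 2 above Option 1 on 49.

Option 2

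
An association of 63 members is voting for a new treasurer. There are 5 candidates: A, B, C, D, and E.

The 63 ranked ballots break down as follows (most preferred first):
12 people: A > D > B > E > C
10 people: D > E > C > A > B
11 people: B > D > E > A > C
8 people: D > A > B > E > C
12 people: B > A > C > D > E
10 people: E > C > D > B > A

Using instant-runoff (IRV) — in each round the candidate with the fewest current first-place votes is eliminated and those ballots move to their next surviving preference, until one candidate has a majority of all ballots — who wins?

Round 1: A 12, B 23, C 0, D 18, E 10. C eliminated.
Round 2: A 12, B 23, D 18, E 10. E eliminated.
Round 3: A 12, B 23, D 28. A eliminated.
Round 4: B 23, D 40. D has a majority (≥32).

D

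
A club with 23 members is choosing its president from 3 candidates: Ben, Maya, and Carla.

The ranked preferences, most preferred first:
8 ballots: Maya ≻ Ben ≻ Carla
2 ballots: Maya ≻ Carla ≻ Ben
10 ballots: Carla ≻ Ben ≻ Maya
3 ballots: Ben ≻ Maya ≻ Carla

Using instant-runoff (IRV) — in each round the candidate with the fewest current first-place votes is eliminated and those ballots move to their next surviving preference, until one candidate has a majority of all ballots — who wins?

Round 1: Ben 3, Maya 10, Carla 10. Ben eliminated.
Round 2: Maya 13, Carla 10. Maya has a majority (≥12).

Maya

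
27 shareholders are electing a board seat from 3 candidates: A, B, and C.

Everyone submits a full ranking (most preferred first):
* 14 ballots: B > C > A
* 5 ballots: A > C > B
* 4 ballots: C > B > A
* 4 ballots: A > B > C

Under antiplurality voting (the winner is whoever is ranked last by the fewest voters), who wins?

C

Last-place votes: A 18, B 5, C 4.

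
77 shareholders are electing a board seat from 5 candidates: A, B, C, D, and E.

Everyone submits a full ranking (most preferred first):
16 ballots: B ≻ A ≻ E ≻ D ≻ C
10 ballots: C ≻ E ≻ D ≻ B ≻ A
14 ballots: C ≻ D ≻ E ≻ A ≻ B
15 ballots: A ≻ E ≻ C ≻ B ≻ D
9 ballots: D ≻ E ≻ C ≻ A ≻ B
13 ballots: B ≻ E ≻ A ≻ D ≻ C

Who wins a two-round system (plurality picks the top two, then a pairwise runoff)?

Round 1 first-place votes: A 15, B 29, C 24, D 9, E 0. B and C advance.
Runoff: B is ranked above C on 29 ballots, C above B on 48.

C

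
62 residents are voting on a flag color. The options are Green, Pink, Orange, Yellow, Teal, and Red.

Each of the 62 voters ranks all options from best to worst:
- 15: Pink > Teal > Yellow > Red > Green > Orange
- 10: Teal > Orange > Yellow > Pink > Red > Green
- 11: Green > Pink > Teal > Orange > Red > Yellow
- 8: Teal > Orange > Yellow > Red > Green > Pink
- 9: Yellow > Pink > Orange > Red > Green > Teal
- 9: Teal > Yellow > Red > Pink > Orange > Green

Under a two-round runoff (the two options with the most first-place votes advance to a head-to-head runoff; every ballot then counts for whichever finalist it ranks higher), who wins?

Round 1 first-place votes: Green 11, Pink 15, Orange 0, Yellow 9, Teal 27, Red 0. Teal and Pink advance.
Runoff: Teal is ranked above Pink on 27 ballots, Pink above Teal on 35.

Pink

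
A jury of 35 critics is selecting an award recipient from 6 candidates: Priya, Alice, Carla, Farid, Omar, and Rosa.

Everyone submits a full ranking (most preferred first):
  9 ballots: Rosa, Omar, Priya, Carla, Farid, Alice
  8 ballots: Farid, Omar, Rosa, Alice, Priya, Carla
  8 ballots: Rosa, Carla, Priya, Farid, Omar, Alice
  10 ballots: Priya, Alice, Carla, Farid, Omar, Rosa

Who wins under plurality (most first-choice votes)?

First-place votes: Priya 10, Alice 0, Carla 0, Farid 8, Omar 0, Rosa 17.

Rosa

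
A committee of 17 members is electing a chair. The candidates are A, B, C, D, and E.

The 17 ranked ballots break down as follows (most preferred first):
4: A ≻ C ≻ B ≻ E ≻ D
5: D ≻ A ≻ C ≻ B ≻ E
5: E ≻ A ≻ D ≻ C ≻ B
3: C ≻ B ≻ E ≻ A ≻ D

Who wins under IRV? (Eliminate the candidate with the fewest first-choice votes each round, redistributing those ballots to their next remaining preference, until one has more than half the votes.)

E

Round 1: A 4, B 0, C 3, D 5, E 5. B eliminated.
Round 2: A 4, C 3, D 5, E 5. C eliminated.
Round 3: A 4, D 5, E 8. A eliminated.
Round 4: D 5, E 12. E has a majority (≥9).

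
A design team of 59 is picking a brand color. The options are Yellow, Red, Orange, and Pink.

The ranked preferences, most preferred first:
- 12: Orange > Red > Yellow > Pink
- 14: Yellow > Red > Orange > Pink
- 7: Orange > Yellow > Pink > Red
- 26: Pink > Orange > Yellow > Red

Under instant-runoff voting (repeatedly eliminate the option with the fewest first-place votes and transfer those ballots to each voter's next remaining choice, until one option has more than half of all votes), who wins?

Orange

Round 1: Yellow 14, Red 0, Orange 19, Pink 26. Red eliminated.
Round 2: Yellow 14, Orange 19, Pink 26. Yellow eliminated.
Round 3: Orange 33, Pink 26. Orange has a majority (≥30).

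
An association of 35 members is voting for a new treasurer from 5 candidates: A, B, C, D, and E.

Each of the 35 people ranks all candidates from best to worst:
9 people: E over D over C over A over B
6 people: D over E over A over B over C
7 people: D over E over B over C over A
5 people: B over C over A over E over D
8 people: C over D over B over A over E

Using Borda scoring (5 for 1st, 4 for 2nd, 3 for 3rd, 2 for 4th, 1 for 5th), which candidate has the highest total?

D

A: 9×2 + 6×3 + 7×1 + 5×3 + 8×2 = 74
B: 9×1 + 6×2 + 7×3 + 5×5 + 8×3 = 91
C: 9×3 + 6×1 + 7×2 + 5×4 + 8×5 = 107
D: 9×4 + 6×5 + 7×5 + 5×1 + 8×4 = 138
E: 9×5 + 6×4 + 7×4 + 5×2 + 8×1 = 115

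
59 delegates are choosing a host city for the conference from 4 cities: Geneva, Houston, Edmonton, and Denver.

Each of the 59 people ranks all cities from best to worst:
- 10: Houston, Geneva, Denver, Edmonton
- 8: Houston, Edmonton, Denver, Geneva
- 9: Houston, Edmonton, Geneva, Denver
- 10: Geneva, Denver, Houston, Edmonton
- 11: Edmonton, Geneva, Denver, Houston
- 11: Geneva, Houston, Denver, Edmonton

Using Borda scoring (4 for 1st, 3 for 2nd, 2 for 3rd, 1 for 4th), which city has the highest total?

Geneva

Geneva: 10×3 + 8×1 + 9×2 + 10×4 + 11×3 + 11×4 = 173
Houston: 10×4 + 8×4 + 9×4 + 10×2 + 11×1 + 11×3 = 172
Edmonton: 10×1 + 8×3 + 9×3 + 10×1 + 11×4 + 11×1 = 126
Denver: 10×2 + 8×2 + 9×1 + 10×3 + 11×2 + 11×2 = 119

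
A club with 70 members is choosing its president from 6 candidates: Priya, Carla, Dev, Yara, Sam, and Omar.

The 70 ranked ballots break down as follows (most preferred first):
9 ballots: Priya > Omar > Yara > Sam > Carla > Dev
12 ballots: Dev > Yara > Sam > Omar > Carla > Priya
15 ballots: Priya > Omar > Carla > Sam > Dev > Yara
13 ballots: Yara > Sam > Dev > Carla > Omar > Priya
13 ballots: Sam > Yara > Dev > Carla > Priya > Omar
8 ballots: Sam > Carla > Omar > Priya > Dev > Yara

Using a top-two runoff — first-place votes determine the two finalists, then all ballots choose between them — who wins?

Sam

Round 1 first-place votes: Priya 24, Carla 0, Dev 12, Yara 13, Sam 21, Omar 0. Priya and Sam advance.
Runoff: Priya is ranked above Sam on 24 ballots, Sam above Priya on 46.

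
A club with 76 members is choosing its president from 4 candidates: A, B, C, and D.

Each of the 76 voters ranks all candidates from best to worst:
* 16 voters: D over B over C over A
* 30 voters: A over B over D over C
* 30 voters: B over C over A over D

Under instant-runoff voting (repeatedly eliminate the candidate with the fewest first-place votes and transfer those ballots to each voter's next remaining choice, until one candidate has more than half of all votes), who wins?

B

Round 1: A 30, B 30, C 0, D 16. C eliminated.
Round 2: A 30, B 30, D 16. D eliminated.
Round 3: A 30, B 46. B has a majority (≥39).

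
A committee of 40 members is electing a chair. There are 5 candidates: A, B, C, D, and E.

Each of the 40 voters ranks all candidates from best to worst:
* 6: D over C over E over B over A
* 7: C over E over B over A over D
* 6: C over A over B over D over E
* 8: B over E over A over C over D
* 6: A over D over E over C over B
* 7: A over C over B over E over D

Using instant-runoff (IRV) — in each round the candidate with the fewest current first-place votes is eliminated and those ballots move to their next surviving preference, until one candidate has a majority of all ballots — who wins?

Round 1: A 13, B 8, C 13, D 6, E 0. E eliminated.
Round 2: A 13, B 8, C 13, D 6. D eliminated.
Round 3: A 13, B 8, C 19. B eliminated.
Round 4: A 21, C 19. A has a majority (≥21).

A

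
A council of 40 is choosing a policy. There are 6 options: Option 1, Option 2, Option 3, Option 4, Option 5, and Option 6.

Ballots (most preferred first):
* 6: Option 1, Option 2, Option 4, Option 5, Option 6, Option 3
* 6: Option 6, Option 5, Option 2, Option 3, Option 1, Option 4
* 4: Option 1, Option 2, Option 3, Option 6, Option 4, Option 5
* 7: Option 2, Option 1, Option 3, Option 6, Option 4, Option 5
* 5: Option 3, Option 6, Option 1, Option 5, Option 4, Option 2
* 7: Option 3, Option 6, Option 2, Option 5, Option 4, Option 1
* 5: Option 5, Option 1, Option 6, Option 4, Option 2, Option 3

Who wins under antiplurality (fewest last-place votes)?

Last-place votes: Option 1 7, Option 2 5, Option 3 11, Option 4 6, Option 5 11, Option 6 0.

Option 6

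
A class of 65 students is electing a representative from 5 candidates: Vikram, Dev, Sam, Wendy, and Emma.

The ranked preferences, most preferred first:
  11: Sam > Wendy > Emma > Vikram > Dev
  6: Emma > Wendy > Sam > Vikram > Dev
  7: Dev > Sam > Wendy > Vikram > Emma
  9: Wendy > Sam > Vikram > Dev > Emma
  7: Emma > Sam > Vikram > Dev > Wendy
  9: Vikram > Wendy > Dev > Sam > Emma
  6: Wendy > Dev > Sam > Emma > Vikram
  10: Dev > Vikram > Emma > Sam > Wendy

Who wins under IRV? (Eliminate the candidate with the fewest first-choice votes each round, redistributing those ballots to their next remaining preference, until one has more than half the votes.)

Wendy

Round 1: Vikram 9, Dev 17, Sam 11, Wendy 15, Emma 13. Vikram eliminated.
Round 2: Dev 17, Sam 11, Wendy 24, Emma 13. Sam eliminated.
Round 3: Dev 17, Wendy 35, Emma 13. Wendy has a majority (≥33).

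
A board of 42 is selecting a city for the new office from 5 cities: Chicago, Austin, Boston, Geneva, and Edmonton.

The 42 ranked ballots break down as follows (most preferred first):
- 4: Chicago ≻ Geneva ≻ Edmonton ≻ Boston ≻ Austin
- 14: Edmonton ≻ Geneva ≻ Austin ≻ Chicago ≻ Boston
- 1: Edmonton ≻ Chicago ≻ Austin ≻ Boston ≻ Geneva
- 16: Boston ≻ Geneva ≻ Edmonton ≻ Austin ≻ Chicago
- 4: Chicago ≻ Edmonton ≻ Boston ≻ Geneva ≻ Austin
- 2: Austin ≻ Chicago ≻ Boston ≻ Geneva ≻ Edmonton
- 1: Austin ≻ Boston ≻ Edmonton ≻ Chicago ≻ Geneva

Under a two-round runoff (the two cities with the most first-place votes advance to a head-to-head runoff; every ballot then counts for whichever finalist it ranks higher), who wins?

Edmonton

Round 1 first-place votes: Chicago 8, Austin 3, Boston 16, Geneva 0, Edmonton 15. Boston and Edmonton advance.
Runoff: Boston is ranked above Edmonton on 19 ballots, Edmonton above Boston on 23.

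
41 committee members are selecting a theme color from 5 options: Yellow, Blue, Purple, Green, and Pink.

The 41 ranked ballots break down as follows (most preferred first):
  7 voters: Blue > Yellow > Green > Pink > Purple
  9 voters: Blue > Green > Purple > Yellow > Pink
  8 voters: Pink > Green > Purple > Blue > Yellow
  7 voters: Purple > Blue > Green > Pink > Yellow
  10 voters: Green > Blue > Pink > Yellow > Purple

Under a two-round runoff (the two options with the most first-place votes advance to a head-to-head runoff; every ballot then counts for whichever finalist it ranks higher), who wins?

Blue

Round 1 first-place votes: Yellow 0, Blue 16, Purple 7, Green 10, Pink 8. Blue and Green advance.
Runoff: Blue is ranked above Green on 23 ballots, Green above Blue on 18.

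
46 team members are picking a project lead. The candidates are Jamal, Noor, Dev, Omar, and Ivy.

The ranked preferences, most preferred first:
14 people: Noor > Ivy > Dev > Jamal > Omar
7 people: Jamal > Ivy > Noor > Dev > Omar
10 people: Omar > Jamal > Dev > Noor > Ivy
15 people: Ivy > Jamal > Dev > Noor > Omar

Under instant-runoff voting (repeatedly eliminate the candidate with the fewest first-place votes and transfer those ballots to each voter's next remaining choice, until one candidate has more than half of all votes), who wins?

Noor

Round 1: Jamal 7, Noor 14, Dev 0, Omar 10, Ivy 15. Dev eliminated.
Round 2: Jamal 7, Noor 14, Omar 10, Ivy 15. Jamal eliminated.
Round 3: Noor 14, Omar 10, Ivy 22. Omar eliminated.
Round 4: Noor 24, Ivy 22. Noor has a majority (≥24).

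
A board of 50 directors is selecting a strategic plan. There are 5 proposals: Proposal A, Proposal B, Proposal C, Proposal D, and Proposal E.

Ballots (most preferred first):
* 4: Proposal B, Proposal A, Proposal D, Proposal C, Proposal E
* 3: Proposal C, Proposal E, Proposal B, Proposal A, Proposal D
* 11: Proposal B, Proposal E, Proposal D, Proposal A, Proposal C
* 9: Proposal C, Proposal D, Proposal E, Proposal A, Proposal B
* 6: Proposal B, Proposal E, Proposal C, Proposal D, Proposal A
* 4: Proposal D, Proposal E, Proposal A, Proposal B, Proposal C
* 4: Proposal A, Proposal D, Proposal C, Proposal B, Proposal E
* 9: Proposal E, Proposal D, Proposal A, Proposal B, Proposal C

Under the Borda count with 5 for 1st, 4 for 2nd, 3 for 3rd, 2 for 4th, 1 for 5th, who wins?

Proposal A: 4×4 + 3×2 + 11×2 + 9×2 + 6×1 + 4×3 + 4×5 + 9×3 = 127
Proposal B: 4×5 + 3×3 + 11×5 + 9×1 + 6×5 + 4×2 + 4×2 + 9×2 = 157
Proposal C: 4×2 + 3×5 + 11×1 + 9×5 + 6×3 + 4×1 + 4×3 + 9×1 = 122
Proposal D: 4×3 + 3×1 + 11×3 + 9×4 + 6×2 + 4×5 + 4×4 + 9×4 = 168
Proposal E: 4×1 + 3×4 + 11×4 + 9×3 + 6×4 + 4×4 + 4×1 + 9×5 = 176

Proposal E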